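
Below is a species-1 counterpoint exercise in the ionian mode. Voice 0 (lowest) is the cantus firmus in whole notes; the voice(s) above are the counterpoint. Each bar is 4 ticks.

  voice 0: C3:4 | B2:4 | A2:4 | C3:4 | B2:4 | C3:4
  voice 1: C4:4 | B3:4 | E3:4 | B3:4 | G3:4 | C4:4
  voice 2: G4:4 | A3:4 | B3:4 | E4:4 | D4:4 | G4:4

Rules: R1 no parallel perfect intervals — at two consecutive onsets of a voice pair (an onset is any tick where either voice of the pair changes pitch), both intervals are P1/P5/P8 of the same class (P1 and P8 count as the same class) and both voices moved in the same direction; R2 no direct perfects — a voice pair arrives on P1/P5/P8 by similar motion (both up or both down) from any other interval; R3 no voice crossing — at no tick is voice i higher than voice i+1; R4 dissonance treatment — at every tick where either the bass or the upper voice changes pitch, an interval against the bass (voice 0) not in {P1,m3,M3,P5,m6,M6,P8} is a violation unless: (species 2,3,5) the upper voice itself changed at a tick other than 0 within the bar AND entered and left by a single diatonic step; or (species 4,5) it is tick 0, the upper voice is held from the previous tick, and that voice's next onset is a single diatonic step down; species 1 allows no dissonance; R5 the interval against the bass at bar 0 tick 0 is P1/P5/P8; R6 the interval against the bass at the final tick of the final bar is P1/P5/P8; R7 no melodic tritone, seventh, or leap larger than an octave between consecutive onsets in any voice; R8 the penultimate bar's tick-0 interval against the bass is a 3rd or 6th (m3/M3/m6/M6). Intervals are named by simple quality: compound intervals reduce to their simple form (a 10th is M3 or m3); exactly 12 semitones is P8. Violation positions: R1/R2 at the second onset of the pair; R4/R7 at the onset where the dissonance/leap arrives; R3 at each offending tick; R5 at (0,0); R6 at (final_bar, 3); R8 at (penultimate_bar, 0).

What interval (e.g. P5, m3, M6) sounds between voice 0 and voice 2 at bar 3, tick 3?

voice 0=C3 voice 2=E4 -> M3

M3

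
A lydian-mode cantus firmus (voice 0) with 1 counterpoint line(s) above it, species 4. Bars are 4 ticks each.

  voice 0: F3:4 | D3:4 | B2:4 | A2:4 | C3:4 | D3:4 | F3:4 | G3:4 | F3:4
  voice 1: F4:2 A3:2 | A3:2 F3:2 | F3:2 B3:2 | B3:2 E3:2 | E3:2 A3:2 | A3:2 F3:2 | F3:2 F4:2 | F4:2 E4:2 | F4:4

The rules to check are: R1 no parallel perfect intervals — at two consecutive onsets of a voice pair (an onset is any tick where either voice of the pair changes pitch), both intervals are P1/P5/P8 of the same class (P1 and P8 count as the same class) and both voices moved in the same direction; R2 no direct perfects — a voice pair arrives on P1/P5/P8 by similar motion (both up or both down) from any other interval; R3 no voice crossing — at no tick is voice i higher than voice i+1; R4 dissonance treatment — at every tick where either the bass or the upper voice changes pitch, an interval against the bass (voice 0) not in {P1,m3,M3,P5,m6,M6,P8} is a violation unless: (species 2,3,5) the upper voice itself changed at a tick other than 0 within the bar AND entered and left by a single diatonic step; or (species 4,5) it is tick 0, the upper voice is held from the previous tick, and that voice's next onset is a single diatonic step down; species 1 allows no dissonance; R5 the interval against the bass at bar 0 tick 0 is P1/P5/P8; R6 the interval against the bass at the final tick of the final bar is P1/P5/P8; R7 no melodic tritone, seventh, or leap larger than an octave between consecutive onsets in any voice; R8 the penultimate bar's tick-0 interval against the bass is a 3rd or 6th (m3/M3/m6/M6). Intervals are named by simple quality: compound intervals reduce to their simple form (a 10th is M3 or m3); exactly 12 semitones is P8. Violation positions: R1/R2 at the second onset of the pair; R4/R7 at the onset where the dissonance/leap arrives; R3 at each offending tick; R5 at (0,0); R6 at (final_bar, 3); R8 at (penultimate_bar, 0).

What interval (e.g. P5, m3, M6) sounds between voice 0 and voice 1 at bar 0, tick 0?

voice 0=F3 voice 1=F4 -> P8

P8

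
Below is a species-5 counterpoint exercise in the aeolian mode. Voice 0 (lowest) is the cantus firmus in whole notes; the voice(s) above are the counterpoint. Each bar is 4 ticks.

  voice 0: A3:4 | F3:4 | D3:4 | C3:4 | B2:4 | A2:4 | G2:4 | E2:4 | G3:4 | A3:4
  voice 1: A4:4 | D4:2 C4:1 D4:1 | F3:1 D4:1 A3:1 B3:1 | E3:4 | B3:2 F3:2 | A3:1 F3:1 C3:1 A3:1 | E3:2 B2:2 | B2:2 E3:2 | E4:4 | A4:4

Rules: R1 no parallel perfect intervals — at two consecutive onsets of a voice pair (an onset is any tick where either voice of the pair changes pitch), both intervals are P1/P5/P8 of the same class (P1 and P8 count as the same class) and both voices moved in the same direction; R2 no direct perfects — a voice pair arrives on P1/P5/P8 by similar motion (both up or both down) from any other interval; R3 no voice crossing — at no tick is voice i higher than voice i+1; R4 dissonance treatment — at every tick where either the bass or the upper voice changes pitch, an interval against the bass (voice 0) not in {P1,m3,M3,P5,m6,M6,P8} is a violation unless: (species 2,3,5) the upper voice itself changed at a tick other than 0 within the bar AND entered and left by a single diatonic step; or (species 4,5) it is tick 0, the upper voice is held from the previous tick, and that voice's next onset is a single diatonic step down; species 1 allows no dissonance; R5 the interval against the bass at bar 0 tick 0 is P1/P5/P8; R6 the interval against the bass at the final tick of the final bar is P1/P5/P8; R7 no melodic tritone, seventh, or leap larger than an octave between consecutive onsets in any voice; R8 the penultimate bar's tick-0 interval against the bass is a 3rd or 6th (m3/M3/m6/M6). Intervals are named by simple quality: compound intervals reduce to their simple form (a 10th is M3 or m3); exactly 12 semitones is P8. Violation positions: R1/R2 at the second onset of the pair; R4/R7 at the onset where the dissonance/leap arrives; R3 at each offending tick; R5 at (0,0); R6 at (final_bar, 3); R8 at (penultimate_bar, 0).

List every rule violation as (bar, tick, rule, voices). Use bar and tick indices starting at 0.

(4, 2, R4, (0, 1))
(4, 2, R7, (1,))
(8, 0, R7, (0,))
(9, 0, R2, (0, 1))

bar 0: v0=A3 v1=A4 downbeat P8
bar 1: v0=F3 v1=D4 downbeat M6
bar 2: v0=D3 v1=F3 downbeat m3
bar 3: v0=C3 v1=E3 downbeat M3
bar 4: v0=B2 v1=B3 downbeat P8
bar 5: v0=A2 v1=A3 downbeat P8
bar 6: v0=G2 v1=E3 downbeat M6
bar 7: v0=E2 v1=B2 downbeat P5
bar 8: v0=G3 v1=E4 downbeat M6
bar 9: v0=A3 v1=A4 downbeat P8
  -> R4 @ bar 4 tick 2 v(0, 1): B2/F3 TT untreated
  -> R7 @ bar 4 tick 2 v(1,): B3->F3 leap 6st
  -> R7 @ bar 8 tick 0 v(0,): E2->G3 leap 15st
  -> R2 @ bar 9 tick 0 v(0, 1): G3/E4 M6 -> A3/A4 P8 similar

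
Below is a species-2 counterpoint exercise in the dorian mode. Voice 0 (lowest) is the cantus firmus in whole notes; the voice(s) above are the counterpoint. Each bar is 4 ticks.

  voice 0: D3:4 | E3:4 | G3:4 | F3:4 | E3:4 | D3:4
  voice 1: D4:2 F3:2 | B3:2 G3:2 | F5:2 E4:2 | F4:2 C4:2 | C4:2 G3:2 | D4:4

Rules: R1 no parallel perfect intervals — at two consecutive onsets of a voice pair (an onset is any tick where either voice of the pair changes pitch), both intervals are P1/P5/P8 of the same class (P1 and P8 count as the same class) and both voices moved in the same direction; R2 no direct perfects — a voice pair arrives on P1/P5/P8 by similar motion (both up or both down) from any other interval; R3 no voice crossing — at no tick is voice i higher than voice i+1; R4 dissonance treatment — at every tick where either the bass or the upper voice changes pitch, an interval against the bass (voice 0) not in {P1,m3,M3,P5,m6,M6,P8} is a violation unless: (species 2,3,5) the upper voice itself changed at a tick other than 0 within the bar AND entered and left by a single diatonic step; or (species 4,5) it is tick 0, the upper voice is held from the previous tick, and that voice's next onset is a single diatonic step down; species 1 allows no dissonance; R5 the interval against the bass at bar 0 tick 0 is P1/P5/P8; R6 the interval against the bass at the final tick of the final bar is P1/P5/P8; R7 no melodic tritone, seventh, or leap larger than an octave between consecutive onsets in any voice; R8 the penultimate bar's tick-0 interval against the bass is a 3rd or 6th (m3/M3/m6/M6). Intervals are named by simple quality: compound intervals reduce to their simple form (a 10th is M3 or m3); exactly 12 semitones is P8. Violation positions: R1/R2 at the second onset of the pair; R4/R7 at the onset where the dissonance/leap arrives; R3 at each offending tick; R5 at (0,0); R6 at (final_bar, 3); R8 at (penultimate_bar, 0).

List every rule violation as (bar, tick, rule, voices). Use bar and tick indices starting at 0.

bar 0: v0=D3 v1=D4 downbeat P8
bar 1: v0=E3 v1=B3 downbeat P5
bar 2: v0=G3 v1=F5 downbeat m7
bar 3: v0=F3 v1=F4 downbeat P8
bar 4: v0=E3 v1=C4 downbeat m6
bar 5: v0=D3 v1=D4 downbeat P8
  -> R2 @ bar 1 tick 0 v(0, 1): D3/F3 m3 -> E3/B3 P5 similar
  -> R7 @ bar 1 tick 0 v(1,): F3->B3 leap 6st
  -> R4 @ bar 2 tick 0 v(0, 1): G3/F5 m7 untreated
  -> R7 @ bar 2 tick 0 v(1,): G3->F5 leap 22st
  -> R7 @ bar 2 tick 2 v(1,): F5->E4 leap 13st

(1, 0, R2, (0, 1))
(1, 0, R7, (1,))
(2, 0, R4, (0, 1))
(2, 0, R7, (1,))
(2, 2, R7, (1,))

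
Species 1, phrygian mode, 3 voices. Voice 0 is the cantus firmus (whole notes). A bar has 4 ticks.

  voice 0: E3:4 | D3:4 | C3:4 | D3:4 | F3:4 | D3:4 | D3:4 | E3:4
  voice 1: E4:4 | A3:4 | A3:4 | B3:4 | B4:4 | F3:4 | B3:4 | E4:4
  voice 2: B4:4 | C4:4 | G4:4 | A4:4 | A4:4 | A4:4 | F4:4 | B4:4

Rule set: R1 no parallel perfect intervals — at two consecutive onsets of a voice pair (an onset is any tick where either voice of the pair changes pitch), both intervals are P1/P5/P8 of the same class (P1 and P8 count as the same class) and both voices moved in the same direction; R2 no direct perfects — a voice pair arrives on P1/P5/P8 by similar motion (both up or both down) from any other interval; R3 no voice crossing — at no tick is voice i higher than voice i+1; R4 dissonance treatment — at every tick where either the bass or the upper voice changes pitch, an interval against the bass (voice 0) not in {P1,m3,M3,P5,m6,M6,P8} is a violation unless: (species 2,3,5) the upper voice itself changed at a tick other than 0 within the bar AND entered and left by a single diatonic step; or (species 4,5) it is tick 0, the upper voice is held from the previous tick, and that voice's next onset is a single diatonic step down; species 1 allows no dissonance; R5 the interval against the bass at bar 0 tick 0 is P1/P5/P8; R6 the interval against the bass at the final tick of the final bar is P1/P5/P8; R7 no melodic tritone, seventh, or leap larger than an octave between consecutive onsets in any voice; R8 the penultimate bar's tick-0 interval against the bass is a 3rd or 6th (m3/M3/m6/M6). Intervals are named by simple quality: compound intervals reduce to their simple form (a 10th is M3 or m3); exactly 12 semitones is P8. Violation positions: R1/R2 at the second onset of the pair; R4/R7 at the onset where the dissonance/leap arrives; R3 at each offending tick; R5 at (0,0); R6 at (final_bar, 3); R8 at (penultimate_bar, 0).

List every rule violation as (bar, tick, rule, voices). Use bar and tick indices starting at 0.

bar 0: v0=E3 v1=E4 v2=B4 downbeat P5
bar 1: v0=D3 v1=A3 v2=C4 downbeat m7
bar 2: v0=C3 v1=A3 v2=G4 downbeat P5
bar 3: v0=D3 v1=B3 v2=A4 downbeat P5
bar 4: v0=F3 v1=B4 v2=A4 downbeat M3
bar 5: v0=D3 v1=F3 v2=A4 downbeat P5
bar 6: v0=D3 v1=B3 v2=F4 downbeat m3
bar 7: v0=E3 v1=E4 v2=B4 downbeat P5
  -> R2 @ bar 1 tick 0 v(0, 1): E3/E4 P8 -> D3/A3 P5 similar
  -> R4 @ bar 1 tick 0 v(0, 2): D3/C4 m7 untreated
  -> R7 @ bar 1 tick 0 v(2,): B4->C4 leap 11st
  -> R1 @ bar 3 tick 0 v(0, 2): C3/G4 P5 -> D3/A4 P5 similar
  -> R3 @ bar 4 tick 0 v(1, 2): B4 above A4
  -> R4 @ bar 4 tick 0 v(0, 1): F3/B4 TT untreated
  -> R3 @ bar 4 tick 1 v(1, 2): B4 above A4
  -> R3 @ bar 4 tick 2 v(1, 2): B4 above A4
  -> R3 @ bar 4 tick 3 v(1, 2): B4 above A4
  -> R7 @ bar 5 tick 0 v(1,): B4->F3 leap 18st
  -> R7 @ bar 6 tick 0 v(1,): F3->B3 leap 6st
  -> R2 @ bar 7 tick 0 v(0, 1): D3/B3 M6 -> E3/E4 P8 similar
  -> R2 @ bar 7 tick 0 v(0, 2): D3/F4 m3 -> E3/B4 P5 similar
  -> R2 @ bar 7 tick 0 v(1, 2): B3/F4 TT -> E4/B4 P5 similar
  -> R7 @ bar 7 tick 0 v(2,): F4->B4 leap 6st

(1, 0, R2, (0, 1))
(1, 0, R4, (0, 2))
(1, 0, R7, (2,))
(3, 0, R1, (0, 2))
(4, 0, R3, (1, 2))
(4, 0, R4, (0, 1))
(4, 1, R3, (1, 2))
(4, 2, R3, (1, 2))
(4, 3, R3, (1, 2))
(5, 0, R7, (1,))
(6, 0, R7, (1,))
(7, 0, R2, (0, 1))
(7, 0, R2, (0, 2))
(7, 0, R2, (1, 2))
(7, 0, R7, (2,))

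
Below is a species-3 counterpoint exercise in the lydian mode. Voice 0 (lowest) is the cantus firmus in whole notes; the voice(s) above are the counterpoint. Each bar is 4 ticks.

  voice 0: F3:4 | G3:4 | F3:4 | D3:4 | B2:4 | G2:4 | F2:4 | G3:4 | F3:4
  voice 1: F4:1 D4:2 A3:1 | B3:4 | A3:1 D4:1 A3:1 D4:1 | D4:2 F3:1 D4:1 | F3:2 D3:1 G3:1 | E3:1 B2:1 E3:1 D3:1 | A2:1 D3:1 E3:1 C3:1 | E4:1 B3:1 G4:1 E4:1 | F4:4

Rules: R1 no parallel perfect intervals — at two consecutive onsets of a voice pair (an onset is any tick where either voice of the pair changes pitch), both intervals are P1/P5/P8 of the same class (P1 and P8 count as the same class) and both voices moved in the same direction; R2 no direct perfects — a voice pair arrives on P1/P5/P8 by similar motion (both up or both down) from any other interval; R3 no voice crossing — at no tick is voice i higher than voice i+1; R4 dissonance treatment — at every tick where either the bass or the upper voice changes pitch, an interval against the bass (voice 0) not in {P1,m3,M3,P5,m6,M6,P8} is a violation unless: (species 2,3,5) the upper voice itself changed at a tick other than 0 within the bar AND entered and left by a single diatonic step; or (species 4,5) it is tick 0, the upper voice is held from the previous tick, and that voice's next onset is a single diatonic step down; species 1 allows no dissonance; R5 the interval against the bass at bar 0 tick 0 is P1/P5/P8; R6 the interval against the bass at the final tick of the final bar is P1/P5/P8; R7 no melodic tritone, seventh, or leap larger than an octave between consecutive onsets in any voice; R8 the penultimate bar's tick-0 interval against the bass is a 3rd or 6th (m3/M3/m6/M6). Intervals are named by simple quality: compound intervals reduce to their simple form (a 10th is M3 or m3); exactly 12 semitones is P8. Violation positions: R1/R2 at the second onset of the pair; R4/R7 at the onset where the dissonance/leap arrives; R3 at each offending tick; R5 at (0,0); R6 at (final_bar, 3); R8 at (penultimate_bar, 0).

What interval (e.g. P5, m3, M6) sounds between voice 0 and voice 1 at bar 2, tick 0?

M3

voice 0=F3 voice 1=A3 -> M3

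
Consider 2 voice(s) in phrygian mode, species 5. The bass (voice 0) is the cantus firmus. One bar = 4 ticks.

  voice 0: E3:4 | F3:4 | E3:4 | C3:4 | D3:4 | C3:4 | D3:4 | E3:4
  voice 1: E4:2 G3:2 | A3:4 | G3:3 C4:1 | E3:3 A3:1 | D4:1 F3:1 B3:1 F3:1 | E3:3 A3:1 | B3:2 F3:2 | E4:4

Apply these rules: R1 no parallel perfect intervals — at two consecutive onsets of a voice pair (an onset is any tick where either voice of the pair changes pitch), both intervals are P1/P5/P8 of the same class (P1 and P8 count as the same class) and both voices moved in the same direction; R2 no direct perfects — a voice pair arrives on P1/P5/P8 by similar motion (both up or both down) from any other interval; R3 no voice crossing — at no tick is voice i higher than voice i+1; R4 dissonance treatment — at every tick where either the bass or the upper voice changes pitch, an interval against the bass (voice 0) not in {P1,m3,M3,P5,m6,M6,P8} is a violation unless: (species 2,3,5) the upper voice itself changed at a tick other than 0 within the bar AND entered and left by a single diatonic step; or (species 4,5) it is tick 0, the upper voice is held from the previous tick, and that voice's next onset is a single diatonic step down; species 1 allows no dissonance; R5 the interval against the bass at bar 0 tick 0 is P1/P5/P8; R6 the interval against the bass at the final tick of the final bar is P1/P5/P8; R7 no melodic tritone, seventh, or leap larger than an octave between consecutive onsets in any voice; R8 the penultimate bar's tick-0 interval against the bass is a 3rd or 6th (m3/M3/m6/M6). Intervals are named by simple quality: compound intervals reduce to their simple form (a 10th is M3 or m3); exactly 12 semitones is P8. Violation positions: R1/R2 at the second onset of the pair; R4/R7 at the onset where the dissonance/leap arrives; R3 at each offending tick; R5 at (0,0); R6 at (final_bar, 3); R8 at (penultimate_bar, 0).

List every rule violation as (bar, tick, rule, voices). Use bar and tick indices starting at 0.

bar 0: v0=E3 v1=E4 downbeat P8
bar 1: v0=F3 v1=A3 downbeat M3
bar 2: v0=E3 v1=G3 downbeat m3
bar 3: v0=C3 v1=E3 downbeat M3
bar 4: v0=D3 v1=D4 downbeat P8
bar 5: v0=C3 v1=E3 downbeat M3
bar 6: v0=D3 v1=B3 downbeat M6
bar 7: v0=E3 v1=E4 downbeat P8
  -> R2 @ bar 4 tick 0 v(0, 1): C3/A3 M6 -> D3/D4 P8 similar
  -> R7 @ bar 4 tick 2 v(1,): F3->B3 leap 6st
  -> R7 @ bar 4 tick 3 v(1,): B3->F3 leap 6st
  -> R7 @ bar 6 tick 2 v(1,): B3->F3 leap 6st
  -> R2 @ bar 7 tick 0 v(0, 1): D3/F3 m3 -> E3/E4 P8 similar
  -> R7 @ bar 7 tick 0 v(1,): F3->E4 leap 11st

(4, 0, R2, (0, 1))
(4, 2, R7, (1,))
(4, 3, R7, (1,))
(6, 2, R7, (1,))
(7, 0, R2, (0, 1))
(7, 0, R7, (1,))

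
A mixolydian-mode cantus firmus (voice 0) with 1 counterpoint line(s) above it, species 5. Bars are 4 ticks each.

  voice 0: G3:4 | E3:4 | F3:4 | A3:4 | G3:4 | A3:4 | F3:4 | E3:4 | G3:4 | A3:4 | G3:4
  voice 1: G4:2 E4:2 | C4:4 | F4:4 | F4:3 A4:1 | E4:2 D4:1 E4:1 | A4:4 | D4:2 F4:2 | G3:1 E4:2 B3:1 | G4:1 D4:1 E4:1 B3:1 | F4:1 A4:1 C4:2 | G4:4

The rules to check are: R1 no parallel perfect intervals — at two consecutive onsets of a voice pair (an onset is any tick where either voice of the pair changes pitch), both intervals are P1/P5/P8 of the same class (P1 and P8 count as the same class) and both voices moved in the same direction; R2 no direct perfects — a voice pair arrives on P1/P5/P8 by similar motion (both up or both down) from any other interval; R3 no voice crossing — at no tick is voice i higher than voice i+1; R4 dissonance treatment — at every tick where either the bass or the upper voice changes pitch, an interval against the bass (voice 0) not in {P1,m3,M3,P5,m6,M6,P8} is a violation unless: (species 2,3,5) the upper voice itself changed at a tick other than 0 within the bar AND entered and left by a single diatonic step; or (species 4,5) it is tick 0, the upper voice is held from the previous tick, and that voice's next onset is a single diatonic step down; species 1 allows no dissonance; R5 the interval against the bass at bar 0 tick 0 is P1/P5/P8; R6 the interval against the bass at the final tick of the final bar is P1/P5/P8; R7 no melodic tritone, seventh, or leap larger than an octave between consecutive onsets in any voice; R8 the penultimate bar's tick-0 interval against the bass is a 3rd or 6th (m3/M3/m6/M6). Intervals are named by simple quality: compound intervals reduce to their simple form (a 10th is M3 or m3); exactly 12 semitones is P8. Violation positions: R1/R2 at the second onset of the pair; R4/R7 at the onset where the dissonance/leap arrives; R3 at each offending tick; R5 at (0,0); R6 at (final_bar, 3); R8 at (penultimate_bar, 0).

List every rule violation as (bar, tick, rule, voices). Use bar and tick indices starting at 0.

(2, 0, R2, (0, 1))
(5, 0, R2, (0, 1))
(7, 0, R7, (1,))
(8, 0, R2, (0, 1))
(9, 0, R7, (1,))

bar 0: v0=G3 v1=G4 downbeat P8
bar 1: v0=E3 v1=C4 downbeat m6
bar 2: v0=F3 v1=F4 downbeat P8
bar 3: v0=A3 v1=F4 downbeat m6
bar 4: v0=G3 v1=E4 downbeat M6
bar 5: v0=A3 v1=A4 downbeat P8
bar 6: v0=F3 v1=D4 downbeat M6
bar 7: v0=E3 v1=G3 downbeat m3
bar 8: v0=G3 v1=G4 downbeat P8
bar 9: v0=A3 v1=F4 downbeat m6
bar 10: v0=G3 v1=G4 downbeat P8
  -> R2 @ bar 2 tick 0 v(0, 1): E3/C4 m6 -> F3/F4 P8 similar
  -> R2 @ bar 5 tick 0 v(0, 1): G3/E4 M6 -> A3/A4 P8 similar
  -> R7 @ bar 7 tick 0 v(1,): F4->G3 leap 10st
  -> R2 @ bar 8 tick 0 v(0, 1): E3/B3 P5 -> G3/G4 P8 similar
  -> R7 @ bar 9 tick 0 v(1,): B3->F4 leap 6st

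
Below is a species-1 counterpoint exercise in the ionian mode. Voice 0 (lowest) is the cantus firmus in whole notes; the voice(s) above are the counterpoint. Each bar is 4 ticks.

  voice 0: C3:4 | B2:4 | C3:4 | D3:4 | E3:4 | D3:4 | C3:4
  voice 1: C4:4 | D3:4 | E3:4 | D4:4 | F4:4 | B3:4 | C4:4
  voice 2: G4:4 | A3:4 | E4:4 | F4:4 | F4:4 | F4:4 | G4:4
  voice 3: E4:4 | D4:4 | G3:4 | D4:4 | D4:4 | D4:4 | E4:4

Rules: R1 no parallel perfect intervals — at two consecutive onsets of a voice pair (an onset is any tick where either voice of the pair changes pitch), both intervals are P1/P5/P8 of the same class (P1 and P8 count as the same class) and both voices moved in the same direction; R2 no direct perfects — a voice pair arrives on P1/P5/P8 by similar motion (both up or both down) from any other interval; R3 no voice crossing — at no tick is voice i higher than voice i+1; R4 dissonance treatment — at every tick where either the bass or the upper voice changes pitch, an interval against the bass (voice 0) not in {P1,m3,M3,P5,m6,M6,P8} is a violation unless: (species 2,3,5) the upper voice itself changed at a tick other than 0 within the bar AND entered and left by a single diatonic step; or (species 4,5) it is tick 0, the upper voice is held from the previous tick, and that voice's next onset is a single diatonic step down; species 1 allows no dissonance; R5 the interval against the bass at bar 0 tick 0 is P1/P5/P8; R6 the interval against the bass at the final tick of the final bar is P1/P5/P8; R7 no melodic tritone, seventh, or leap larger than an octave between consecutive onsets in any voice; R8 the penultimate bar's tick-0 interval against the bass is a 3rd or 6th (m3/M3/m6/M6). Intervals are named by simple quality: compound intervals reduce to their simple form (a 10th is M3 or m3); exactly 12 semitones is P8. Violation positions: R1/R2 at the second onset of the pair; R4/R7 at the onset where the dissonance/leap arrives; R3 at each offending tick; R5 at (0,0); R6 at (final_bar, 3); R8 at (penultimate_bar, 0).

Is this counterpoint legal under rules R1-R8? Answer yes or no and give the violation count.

No (42 violations)

bar 0: v0=C3 v1=C4 v2=G4 v3=E4 (M3)
bar 1: v0=B2 v1=D3 v2=A3 v3=D4 (m3)
bar 2: v0=C3 v1=E3 v2=E4 v3=G3 (P5)
bar 3: v0=D3 v1=D4 v2=F4 v3=D4 (P8)
bar 4: v0=E3 v1=F4 v2=F4 v3=D4 (m7)
bar 5: v0=D3 v1=B3 v2=F4 v3=D4 (P8)
bar 6: v0=C3 v1=C4 v2=G4 v3=E4 (M3)
  R3 @ bar0.0: G4 above E4
  R5 @ bar0.0: opens on M3
  R3 @ bar0.1: G4 above E4
  R3 @ bar0.2: G4 above E4
  R3 @ bar0.3: G4 above E4
  R1 @ bar1.0: C4/G4 P5 -> D3/A3 P5 similar
  R2 @ bar1.0: C4/E4 M3 -> D3/D4 P8 similar
  R4 @ bar1.0: B2/A3 m7 untreated
  R7 @ bar1.0: C4->D3 leap 10st
  R7 @ bar1.0: G4->A3 leap 10st
  R2 @ bar2.0: D3/A3 P5 -> E3/E4 P8 similar
  R3 @ bar2.0: E4 above G3
  R3 @ bar2.1: E4 above G3
  R3 @ bar2.2: E4 above G3
  R3 @ bar2.3: E4 above G3
  R2 @ bar3.0: C3/E3 M3 -> D3/D4 P8 similar
  R2 @ bar3.0: C3/G3 P5 -> D3/D4 P8 similar
  R2 @ bar3.0: E3/G3 m3 -> D4/D4 P1 similar
  R3 @ bar3.0: F4 above D4
  R7 @ bar3.0: E3->D4 leap 10st
  R3 @ bar3.1: F4 above D4
  R3 @ bar3.2: F4 above D4
  R3 @ bar3.3: F4 above D4
  R3 @ bar4.0: F4 above D4
  R4 @ bar4.0: E3/F4 m2 untreated
  R4 @ bar4.0: E3/F4 m2 untreated
  R4 @ bar4.0: E3/D4 m7 untreated
  R3 @ bar4.1: F4 above D4
  R3 @ bar4.2: F4 above D4
  R3 @ bar4.3: F4 above D4
  R3 @ bar5.0: F4 above D4
  R7 @ bar5.0: F4->B3 leap 6st
  R8 @ bar5.0: penult P8 not 3rd/6th
  R3 @ bar5.1: F4 above D4
  R3 @ bar5.2: F4 above D4
  R3 @ bar5.3: F4 above D4
  R2 @ bar6.0: B3/F4 TT -> C4/G4 P5 similar
  R3 @ bar6.0: G4 above E4
  R3 @ bar6.1: G4 above E4
  R3 @ bar6.2: G4 above E4
  R3 @ bar6.3: G4 above E4
  R6 @ bar6.3: closes on M3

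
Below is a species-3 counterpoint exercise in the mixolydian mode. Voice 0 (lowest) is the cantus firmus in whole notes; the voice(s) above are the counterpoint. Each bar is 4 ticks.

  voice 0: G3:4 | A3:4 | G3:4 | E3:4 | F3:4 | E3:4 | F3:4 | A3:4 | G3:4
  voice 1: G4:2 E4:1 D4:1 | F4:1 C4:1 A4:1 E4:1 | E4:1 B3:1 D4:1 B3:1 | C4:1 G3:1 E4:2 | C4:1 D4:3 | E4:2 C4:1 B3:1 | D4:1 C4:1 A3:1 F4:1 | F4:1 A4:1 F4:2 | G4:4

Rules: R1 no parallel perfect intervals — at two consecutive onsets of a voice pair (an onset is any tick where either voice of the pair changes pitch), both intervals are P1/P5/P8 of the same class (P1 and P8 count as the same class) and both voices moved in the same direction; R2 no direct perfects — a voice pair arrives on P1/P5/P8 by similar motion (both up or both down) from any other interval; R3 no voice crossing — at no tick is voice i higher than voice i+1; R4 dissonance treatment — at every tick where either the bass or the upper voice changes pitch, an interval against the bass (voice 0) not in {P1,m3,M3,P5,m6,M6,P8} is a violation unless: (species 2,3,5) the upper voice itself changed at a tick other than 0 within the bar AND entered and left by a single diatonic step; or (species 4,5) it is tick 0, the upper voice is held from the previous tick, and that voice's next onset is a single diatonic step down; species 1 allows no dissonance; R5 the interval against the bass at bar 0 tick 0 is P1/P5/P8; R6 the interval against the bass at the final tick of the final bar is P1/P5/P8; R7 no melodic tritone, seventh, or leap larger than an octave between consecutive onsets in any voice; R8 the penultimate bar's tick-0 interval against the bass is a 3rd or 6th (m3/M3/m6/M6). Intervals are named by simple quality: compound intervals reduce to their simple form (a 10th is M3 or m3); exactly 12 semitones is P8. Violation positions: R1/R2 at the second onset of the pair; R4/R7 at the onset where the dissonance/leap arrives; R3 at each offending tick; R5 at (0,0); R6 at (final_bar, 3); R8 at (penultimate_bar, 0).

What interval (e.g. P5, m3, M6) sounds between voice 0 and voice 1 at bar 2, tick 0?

voice 0=G3 voice 1=E4 -> M6

M6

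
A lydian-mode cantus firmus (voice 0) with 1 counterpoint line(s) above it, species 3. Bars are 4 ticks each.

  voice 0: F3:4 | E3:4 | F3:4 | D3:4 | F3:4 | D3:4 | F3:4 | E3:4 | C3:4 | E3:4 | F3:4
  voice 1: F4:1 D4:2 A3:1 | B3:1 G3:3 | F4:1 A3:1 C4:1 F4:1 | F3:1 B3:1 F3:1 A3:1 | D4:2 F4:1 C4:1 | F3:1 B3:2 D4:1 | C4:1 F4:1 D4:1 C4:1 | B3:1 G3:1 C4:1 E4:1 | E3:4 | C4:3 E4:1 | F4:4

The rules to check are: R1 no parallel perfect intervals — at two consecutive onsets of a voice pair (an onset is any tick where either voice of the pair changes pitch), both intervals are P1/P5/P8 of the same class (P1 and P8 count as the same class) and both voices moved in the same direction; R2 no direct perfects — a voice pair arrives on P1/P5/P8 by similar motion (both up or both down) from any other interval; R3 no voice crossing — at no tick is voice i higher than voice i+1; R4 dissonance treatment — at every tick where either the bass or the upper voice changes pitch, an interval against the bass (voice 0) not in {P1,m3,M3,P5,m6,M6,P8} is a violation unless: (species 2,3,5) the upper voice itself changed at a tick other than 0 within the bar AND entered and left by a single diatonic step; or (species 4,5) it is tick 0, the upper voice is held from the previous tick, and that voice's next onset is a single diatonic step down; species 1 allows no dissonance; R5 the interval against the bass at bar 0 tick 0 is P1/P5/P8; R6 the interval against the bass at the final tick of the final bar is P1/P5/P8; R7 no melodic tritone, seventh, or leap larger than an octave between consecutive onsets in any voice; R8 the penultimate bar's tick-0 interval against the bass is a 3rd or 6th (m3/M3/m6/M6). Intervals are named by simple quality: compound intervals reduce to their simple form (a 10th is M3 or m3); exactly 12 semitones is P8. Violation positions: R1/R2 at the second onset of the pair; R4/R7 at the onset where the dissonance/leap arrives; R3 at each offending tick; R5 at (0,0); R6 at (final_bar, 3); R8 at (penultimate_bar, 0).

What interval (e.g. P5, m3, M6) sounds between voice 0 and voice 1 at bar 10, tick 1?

voice 0=F3 voice 1=F4 -> P8

P8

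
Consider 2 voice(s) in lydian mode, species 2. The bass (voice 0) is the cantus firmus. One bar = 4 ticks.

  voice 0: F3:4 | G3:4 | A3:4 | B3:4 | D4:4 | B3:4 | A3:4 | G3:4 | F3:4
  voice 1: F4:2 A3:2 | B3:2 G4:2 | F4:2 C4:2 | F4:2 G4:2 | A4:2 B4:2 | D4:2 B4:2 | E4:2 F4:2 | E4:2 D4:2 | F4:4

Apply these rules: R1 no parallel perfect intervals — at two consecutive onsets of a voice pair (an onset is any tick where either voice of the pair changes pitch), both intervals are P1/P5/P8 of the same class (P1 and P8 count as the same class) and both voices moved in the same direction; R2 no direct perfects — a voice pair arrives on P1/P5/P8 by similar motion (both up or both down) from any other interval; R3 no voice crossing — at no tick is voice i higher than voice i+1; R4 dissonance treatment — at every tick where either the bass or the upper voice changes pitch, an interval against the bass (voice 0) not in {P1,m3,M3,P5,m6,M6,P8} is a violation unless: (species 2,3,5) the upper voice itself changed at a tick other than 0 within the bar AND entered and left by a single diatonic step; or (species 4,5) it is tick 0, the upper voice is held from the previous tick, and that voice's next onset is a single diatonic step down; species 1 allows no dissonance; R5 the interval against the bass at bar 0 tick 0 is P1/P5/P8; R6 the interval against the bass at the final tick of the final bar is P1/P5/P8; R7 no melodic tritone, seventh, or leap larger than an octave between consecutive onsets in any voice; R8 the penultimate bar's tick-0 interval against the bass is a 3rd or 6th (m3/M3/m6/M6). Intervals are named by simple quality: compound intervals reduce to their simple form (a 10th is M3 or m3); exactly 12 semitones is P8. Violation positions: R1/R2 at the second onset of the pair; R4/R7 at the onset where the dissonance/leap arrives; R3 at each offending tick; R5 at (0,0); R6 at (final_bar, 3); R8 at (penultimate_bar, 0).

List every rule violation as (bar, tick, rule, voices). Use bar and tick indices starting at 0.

bar 0: v0=F3 v1=F4 downbeat P8
bar 1: v0=G3 v1=B3 downbeat M3
bar 2: v0=A3 v1=F4 downbeat m6
bar 3: v0=B3 v1=F4 downbeat TT
bar 4: v0=D4 v1=A4 downbeat P5
bar 5: v0=B3 v1=D4 downbeat m3
bar 6: v0=A3 v1=E4 downbeat P5
bar 7: v0=G3 v1=E4 downbeat M6
bar 8: v0=F3 v1=F4 downbeat P8
  -> R4 @ bar 3 tick 0 v(0, 1): B3/F4 TT untreated
  -> R2 @ bar 4 tick 0 v(0, 1): B3/G4 m6 -> D4/A4 P5 similar
  -> R2 @ bar 6 tick 0 v(0, 1): B3/B4 P8 -> A3/E4 P5 similar

(3, 0, R4, (0, 1))
(4, 0, R2, (0, 1))
(6, 0, R2, (0, 1))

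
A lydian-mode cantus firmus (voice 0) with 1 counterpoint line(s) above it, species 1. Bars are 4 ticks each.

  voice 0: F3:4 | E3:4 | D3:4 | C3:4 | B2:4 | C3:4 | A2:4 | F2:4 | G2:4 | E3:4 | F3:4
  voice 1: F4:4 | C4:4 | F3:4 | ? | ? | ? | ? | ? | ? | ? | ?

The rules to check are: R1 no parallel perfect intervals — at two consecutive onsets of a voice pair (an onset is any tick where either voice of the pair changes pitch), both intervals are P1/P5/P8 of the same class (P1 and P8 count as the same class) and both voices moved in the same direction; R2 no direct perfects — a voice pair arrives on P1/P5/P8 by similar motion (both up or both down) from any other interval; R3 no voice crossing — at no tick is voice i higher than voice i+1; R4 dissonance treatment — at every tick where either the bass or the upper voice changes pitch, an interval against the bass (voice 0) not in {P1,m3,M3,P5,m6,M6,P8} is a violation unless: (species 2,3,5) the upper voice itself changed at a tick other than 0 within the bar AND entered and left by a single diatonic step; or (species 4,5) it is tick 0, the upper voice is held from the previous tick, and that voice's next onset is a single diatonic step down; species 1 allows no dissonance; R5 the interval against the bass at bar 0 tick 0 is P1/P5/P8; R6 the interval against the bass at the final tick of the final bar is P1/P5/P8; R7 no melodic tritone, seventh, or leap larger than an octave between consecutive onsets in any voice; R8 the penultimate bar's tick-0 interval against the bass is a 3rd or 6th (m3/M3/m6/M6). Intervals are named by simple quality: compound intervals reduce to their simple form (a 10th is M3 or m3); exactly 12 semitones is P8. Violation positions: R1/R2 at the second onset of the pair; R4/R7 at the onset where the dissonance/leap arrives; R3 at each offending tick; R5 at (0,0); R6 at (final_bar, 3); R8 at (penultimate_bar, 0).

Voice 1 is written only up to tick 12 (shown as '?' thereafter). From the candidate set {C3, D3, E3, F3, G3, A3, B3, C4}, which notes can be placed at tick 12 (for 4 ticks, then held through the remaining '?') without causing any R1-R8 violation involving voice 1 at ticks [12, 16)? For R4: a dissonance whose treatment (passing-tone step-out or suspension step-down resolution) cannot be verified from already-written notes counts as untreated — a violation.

C3: violates R2
D3: violates R4
E3: legal
F3: violates R4
G3: legal
A3: legal
B3: violates R4,R7
C4: legal

{A3, C4, E3, G3}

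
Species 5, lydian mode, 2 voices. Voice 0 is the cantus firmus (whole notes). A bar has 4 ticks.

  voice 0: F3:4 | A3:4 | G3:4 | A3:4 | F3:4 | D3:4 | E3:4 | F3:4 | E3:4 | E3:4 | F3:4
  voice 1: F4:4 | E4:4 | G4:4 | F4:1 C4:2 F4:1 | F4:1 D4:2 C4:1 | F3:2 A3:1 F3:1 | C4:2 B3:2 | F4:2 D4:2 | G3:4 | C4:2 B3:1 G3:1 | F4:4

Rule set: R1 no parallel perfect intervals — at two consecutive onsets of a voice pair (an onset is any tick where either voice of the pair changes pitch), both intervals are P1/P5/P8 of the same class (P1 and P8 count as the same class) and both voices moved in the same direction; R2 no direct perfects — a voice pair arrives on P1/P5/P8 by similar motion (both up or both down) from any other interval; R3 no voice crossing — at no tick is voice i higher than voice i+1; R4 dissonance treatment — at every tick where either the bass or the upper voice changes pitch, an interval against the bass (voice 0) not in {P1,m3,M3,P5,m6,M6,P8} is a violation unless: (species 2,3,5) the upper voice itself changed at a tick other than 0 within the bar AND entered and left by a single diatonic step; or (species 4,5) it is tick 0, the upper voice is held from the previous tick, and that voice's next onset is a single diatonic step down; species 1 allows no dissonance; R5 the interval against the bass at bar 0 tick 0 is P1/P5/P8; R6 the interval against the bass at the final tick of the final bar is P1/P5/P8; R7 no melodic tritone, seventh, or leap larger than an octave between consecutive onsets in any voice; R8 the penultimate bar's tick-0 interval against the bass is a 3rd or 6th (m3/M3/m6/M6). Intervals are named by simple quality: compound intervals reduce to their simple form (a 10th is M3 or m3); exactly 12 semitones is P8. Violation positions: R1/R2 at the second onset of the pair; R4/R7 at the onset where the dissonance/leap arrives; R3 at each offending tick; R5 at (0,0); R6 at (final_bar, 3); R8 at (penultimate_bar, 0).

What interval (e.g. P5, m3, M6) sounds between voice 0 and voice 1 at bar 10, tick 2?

voice 0=F3 voice 1=F4 -> P8

P8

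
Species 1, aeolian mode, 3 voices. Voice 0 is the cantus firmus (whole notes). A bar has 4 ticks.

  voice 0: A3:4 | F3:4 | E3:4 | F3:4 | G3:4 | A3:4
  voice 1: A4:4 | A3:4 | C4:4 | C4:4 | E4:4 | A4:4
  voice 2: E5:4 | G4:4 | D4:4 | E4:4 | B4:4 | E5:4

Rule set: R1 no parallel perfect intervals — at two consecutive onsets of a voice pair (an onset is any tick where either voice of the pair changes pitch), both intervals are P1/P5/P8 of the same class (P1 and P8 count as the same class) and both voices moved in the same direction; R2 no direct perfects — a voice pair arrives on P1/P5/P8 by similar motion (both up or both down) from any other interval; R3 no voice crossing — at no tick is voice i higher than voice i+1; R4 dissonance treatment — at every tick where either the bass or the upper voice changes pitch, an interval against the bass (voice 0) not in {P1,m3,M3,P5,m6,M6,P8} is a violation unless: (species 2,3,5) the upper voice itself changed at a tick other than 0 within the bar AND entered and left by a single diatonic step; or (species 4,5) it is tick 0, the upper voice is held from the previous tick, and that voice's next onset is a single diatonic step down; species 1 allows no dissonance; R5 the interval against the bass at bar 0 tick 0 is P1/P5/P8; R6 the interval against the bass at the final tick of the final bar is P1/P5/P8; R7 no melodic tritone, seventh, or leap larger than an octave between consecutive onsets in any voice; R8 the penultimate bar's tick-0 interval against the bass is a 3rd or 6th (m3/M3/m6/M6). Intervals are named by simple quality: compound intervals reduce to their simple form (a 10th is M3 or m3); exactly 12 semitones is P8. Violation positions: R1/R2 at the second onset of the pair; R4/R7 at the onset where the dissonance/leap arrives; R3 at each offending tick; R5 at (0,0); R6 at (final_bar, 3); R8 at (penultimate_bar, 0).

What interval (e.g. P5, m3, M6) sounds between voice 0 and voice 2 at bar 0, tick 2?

voice 0=A3 voice 2=E5 -> P5

P5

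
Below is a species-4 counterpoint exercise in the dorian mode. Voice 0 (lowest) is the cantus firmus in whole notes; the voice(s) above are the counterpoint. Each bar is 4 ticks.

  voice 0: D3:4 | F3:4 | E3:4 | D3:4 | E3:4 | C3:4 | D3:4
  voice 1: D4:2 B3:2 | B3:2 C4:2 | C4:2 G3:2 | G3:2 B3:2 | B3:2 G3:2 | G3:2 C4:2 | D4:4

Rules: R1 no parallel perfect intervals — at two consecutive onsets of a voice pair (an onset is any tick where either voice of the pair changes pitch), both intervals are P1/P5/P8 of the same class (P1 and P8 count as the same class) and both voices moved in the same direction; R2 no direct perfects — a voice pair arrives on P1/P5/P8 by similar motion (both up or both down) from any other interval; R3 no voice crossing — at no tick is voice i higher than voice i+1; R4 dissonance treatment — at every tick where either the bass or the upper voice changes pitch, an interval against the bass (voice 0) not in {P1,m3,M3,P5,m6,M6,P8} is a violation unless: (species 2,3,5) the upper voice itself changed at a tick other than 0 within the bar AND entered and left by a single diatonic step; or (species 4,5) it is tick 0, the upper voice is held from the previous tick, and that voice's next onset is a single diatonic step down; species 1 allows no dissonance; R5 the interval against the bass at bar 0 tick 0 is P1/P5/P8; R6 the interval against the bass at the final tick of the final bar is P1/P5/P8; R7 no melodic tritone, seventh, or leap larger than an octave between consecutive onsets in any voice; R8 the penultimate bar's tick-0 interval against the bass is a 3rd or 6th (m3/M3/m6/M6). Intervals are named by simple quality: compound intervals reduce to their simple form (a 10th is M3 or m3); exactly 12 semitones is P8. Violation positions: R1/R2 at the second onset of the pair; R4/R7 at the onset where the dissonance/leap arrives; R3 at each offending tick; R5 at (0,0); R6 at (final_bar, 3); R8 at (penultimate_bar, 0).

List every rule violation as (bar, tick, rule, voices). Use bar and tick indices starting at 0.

(1, 0, R4, (0, 1))
(3, 0, R4, (0, 1))
(5, 0, R8, (0, 1))
(6, 0, R1, (0, 1))

bar 0: v0=D3 v1=D4 downbeat P8
bar 1: v0=F3 v1=B3 downbeat TT
bar 2: v0=E3 v1=C4 downbeat m6
bar 3: v0=D3 v1=G3 downbeat P4
bar 4: v0=E3 v1=B3 downbeat P5
bar 5: v0=C3 v1=G3 downbeat P5
bar 6: v0=D3 v1=D4 downbeat P8
  -> R4 @ bar 1 tick 0 v(0, 1): F3/B3 TT untreated
  -> R4 @ bar 3 tick 0 v(0, 1): D3/G3 P4 untreated
  -> R8 @ bar 5 tick 0 v(0, 1): penult P5 not 3rd/6th
  -> R1 @ bar 6 tick 0 v(0, 1): C3/C4 P8 -> D3/D4 P8 similar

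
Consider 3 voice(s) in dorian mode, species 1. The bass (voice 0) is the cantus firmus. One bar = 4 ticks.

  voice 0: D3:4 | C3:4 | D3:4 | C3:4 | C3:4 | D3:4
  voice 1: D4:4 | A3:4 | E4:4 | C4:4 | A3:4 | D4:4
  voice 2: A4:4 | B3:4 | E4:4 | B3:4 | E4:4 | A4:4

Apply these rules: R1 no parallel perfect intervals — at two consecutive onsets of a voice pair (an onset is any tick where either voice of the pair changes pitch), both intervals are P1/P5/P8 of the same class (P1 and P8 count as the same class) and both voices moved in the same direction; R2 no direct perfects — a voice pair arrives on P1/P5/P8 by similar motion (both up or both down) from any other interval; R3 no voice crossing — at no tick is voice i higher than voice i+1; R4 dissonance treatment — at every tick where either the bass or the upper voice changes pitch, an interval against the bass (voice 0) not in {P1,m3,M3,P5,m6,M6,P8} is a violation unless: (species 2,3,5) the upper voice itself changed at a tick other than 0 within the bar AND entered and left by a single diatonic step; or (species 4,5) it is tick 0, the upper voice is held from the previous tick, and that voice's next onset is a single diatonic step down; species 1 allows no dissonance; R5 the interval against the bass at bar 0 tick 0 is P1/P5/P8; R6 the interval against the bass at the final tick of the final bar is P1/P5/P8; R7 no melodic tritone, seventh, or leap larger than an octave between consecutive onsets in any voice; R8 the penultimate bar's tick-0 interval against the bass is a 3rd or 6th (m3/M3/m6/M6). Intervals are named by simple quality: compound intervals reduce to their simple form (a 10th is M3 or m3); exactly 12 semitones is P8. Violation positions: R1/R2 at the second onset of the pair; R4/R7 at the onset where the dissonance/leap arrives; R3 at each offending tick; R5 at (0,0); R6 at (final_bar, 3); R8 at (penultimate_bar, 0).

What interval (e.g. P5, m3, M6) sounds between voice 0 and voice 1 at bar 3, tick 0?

voice 0=C3 voice 1=C4 -> P8

P8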